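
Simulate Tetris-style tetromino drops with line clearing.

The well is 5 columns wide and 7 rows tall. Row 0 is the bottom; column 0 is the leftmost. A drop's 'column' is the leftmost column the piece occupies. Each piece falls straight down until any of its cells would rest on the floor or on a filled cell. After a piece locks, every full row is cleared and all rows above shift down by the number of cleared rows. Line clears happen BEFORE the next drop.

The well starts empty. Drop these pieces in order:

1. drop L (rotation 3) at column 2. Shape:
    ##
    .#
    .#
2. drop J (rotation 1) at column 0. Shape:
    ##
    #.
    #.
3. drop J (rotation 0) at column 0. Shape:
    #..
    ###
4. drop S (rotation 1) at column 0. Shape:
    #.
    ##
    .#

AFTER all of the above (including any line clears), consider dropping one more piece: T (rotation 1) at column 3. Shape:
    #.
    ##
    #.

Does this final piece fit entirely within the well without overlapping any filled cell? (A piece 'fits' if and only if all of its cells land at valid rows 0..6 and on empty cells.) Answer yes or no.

Answer: yes

Derivation:
Drop 1: L rot3 at col 2 lands with bottom-row=0; cleared 0 line(s) (total 0); column heights now [0 0 3 3 0], max=3
Drop 2: J rot1 at col 0 lands with bottom-row=0; cleared 0 line(s) (total 0); column heights now [3 3 3 3 0], max=3
Drop 3: J rot0 at col 0 lands with bottom-row=3; cleared 0 line(s) (total 0); column heights now [5 4 4 3 0], max=5
Drop 4: S rot1 at col 0 lands with bottom-row=4; cleared 0 line(s) (total 0); column heights now [7 6 4 3 0], max=7
Test piece T rot1 at col 3 (width 2): heights before test = [7 6 4 3 0]; fits = True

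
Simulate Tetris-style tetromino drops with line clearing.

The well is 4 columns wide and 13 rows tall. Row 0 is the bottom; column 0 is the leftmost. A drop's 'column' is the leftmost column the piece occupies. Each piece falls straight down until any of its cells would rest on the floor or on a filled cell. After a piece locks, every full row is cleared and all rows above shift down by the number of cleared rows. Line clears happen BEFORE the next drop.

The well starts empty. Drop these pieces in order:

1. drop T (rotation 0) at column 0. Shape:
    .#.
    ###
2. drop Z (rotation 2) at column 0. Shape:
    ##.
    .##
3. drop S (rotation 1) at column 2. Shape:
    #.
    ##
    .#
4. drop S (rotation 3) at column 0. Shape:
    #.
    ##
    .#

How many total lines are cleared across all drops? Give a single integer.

Drop 1: T rot0 at col 0 lands with bottom-row=0; cleared 0 line(s) (total 0); column heights now [1 2 1 0], max=2
Drop 2: Z rot2 at col 0 lands with bottom-row=2; cleared 0 line(s) (total 0); column heights now [4 4 3 0], max=4
Drop 3: S rot1 at col 2 lands with bottom-row=2; cleared 1 line(s) (total 1); column heights now [1 3 4 3], max=4
Drop 4: S rot3 at col 0 lands with bottom-row=3; cleared 0 line(s) (total 1); column heights now [6 5 4 3], max=6

Answer: 1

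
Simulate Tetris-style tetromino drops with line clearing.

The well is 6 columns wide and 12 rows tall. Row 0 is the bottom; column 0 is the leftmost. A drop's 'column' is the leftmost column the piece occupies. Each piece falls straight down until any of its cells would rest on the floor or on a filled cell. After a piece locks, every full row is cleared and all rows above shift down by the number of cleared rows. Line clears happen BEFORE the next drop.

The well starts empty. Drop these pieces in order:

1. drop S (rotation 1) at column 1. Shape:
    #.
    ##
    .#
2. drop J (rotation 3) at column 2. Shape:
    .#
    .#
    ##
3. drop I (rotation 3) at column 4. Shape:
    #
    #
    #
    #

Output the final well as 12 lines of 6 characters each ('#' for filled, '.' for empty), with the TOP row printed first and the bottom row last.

Drop 1: S rot1 at col 1 lands with bottom-row=0; cleared 0 line(s) (total 0); column heights now [0 3 2 0 0 0], max=3
Drop 2: J rot3 at col 2 lands with bottom-row=2; cleared 0 line(s) (total 0); column heights now [0 3 3 5 0 0], max=5
Drop 3: I rot3 at col 4 lands with bottom-row=0; cleared 0 line(s) (total 0); column heights now [0 3 3 5 4 0], max=5

Answer: ......
......
......
......
......
......
......
...#..
...##.
.####.
.##.#.
..#.#.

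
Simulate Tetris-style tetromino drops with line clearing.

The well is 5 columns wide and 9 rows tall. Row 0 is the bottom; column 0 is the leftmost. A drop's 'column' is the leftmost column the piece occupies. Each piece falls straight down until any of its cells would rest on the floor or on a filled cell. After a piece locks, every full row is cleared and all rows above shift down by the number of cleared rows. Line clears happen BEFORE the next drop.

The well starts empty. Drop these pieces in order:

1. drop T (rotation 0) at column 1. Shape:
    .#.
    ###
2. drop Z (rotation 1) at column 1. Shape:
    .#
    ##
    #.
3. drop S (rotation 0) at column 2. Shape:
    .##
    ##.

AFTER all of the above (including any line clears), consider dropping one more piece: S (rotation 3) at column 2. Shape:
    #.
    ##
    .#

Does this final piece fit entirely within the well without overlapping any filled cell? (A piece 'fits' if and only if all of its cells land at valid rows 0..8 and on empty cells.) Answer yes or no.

Answer: yes

Derivation:
Drop 1: T rot0 at col 1 lands with bottom-row=0; cleared 0 line(s) (total 0); column heights now [0 1 2 1 0], max=2
Drop 2: Z rot1 at col 1 lands with bottom-row=1; cleared 0 line(s) (total 0); column heights now [0 3 4 1 0], max=4
Drop 3: S rot0 at col 2 lands with bottom-row=4; cleared 0 line(s) (total 0); column heights now [0 3 5 6 6], max=6
Test piece S rot3 at col 2 (width 2): heights before test = [0 3 5 6 6]; fits = True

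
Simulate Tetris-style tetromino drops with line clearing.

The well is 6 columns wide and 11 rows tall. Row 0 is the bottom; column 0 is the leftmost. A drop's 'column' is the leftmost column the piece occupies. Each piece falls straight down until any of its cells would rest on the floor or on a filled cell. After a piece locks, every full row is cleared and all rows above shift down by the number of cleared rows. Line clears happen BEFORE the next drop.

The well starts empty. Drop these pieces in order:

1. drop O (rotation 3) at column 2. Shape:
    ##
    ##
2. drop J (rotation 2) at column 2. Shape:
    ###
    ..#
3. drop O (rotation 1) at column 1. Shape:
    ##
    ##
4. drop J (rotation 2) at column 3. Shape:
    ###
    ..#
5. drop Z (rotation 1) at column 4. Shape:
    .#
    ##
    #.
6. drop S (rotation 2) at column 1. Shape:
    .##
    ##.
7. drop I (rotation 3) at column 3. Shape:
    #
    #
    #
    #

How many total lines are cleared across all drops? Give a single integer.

Answer: 0

Derivation:
Drop 1: O rot3 at col 2 lands with bottom-row=0; cleared 0 line(s) (total 0); column heights now [0 0 2 2 0 0], max=2
Drop 2: J rot2 at col 2 lands with bottom-row=1; cleared 0 line(s) (total 0); column heights now [0 0 3 3 3 0], max=3
Drop 3: O rot1 at col 1 lands with bottom-row=3; cleared 0 line(s) (total 0); column heights now [0 5 5 3 3 0], max=5
Drop 4: J rot2 at col 3 lands with bottom-row=2; cleared 0 line(s) (total 0); column heights now [0 5 5 4 4 4], max=5
Drop 5: Z rot1 at col 4 lands with bottom-row=4; cleared 0 line(s) (total 0); column heights now [0 5 5 4 6 7], max=7
Drop 6: S rot2 at col 1 lands with bottom-row=5; cleared 0 line(s) (total 0); column heights now [0 6 7 7 6 7], max=7
Drop 7: I rot3 at col 3 lands with bottom-row=7; cleared 0 line(s) (total 0); column heights now [0 6 7 11 6 7], max=11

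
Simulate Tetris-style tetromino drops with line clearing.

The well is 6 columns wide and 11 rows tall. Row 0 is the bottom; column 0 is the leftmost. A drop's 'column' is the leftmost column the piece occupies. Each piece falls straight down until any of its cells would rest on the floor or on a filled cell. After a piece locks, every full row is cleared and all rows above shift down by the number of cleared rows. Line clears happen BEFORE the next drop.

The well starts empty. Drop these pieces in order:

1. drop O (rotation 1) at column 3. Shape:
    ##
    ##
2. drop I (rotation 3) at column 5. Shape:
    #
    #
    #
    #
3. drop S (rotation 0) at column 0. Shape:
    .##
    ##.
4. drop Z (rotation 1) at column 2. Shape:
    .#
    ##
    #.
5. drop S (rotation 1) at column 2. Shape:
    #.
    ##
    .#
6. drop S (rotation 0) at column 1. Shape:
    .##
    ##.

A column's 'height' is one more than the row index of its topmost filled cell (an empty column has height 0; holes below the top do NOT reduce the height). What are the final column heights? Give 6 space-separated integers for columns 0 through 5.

Drop 1: O rot1 at col 3 lands with bottom-row=0; cleared 0 line(s) (total 0); column heights now [0 0 0 2 2 0], max=2
Drop 2: I rot3 at col 5 lands with bottom-row=0; cleared 0 line(s) (total 0); column heights now [0 0 0 2 2 4], max=4
Drop 3: S rot0 at col 0 lands with bottom-row=0; cleared 0 line(s) (total 0); column heights now [1 2 2 2 2 4], max=4
Drop 4: Z rot1 at col 2 lands with bottom-row=2; cleared 0 line(s) (total 0); column heights now [1 2 4 5 2 4], max=5
Drop 5: S rot1 at col 2 lands with bottom-row=5; cleared 0 line(s) (total 0); column heights now [1 2 8 7 2 4], max=8
Drop 6: S rot0 at col 1 lands with bottom-row=8; cleared 0 line(s) (total 0); column heights now [1 9 10 10 2 4], max=10

Answer: 1 9 10 10 2 4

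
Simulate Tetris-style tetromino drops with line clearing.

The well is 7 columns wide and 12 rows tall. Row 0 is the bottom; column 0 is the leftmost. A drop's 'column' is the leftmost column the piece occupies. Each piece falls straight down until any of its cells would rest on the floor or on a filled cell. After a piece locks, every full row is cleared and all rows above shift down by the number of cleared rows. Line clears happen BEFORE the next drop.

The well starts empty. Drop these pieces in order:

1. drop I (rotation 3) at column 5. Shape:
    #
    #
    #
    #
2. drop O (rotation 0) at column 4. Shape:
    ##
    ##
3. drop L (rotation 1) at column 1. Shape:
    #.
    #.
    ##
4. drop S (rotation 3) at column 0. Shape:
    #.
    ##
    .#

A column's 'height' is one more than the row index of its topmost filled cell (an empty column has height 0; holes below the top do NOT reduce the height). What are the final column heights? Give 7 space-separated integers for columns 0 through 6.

Answer: 6 5 1 0 6 6 0

Derivation:
Drop 1: I rot3 at col 5 lands with bottom-row=0; cleared 0 line(s) (total 0); column heights now [0 0 0 0 0 4 0], max=4
Drop 2: O rot0 at col 4 lands with bottom-row=4; cleared 0 line(s) (total 0); column heights now [0 0 0 0 6 6 0], max=6
Drop 3: L rot1 at col 1 lands with bottom-row=0; cleared 0 line(s) (total 0); column heights now [0 3 1 0 6 6 0], max=6
Drop 4: S rot3 at col 0 lands with bottom-row=3; cleared 0 line(s) (total 0); column heights now [6 5 1 0 6 6 0], max=6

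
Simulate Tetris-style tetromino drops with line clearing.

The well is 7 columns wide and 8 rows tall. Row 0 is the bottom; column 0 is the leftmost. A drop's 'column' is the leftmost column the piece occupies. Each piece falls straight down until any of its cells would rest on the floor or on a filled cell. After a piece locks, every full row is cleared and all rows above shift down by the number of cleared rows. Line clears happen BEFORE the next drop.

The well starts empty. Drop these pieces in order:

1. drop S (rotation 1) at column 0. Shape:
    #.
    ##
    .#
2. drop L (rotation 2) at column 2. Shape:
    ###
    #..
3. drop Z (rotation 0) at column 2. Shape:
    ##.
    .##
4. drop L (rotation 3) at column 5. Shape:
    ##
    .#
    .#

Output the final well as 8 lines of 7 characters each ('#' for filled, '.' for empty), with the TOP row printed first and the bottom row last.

Answer: .......
.......
.......
.......
..##...
#..####
#####.#
.##...#

Derivation:
Drop 1: S rot1 at col 0 lands with bottom-row=0; cleared 0 line(s) (total 0); column heights now [3 2 0 0 0 0 0], max=3
Drop 2: L rot2 at col 2 lands with bottom-row=0; cleared 0 line(s) (total 0); column heights now [3 2 2 2 2 0 0], max=3
Drop 3: Z rot0 at col 2 lands with bottom-row=2; cleared 0 line(s) (total 0); column heights now [3 2 4 4 3 0 0], max=4
Drop 4: L rot3 at col 5 lands with bottom-row=0; cleared 0 line(s) (total 0); column heights now [3 2 4 4 3 3 3], max=4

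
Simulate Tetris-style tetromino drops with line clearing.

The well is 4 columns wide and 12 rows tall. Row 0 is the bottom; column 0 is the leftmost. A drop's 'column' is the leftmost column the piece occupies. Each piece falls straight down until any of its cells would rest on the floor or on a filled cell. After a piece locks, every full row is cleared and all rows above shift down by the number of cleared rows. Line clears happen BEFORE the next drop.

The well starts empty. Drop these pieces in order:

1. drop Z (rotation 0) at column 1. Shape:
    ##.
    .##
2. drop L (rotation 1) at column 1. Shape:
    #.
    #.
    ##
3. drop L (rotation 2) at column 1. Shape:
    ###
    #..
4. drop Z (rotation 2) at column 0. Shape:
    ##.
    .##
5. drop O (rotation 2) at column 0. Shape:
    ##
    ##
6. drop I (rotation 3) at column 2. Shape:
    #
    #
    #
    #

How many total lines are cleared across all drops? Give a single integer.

Answer: 0

Derivation:
Drop 1: Z rot0 at col 1 lands with bottom-row=0; cleared 0 line(s) (total 0); column heights now [0 2 2 1], max=2
Drop 2: L rot1 at col 1 lands with bottom-row=2; cleared 0 line(s) (total 0); column heights now [0 5 3 1], max=5
Drop 3: L rot2 at col 1 lands with bottom-row=5; cleared 0 line(s) (total 0); column heights now [0 7 7 7], max=7
Drop 4: Z rot2 at col 0 lands with bottom-row=7; cleared 0 line(s) (total 0); column heights now [9 9 8 7], max=9
Drop 5: O rot2 at col 0 lands with bottom-row=9; cleared 0 line(s) (total 0); column heights now [11 11 8 7], max=11
Drop 6: I rot3 at col 2 lands with bottom-row=8; cleared 0 line(s) (total 0); column heights now [11 11 12 7], max=12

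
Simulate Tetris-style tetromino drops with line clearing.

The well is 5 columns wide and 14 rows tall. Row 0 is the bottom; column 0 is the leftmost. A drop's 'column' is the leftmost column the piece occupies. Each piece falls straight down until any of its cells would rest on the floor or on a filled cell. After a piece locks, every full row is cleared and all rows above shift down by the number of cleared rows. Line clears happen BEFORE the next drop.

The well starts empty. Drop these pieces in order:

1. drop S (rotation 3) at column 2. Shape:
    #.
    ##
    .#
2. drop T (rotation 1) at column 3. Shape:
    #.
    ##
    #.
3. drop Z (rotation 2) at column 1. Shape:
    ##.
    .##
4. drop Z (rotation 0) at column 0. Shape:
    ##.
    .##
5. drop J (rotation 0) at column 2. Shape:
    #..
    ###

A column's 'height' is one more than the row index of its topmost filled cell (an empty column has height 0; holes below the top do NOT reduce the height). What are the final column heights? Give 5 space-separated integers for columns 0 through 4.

Drop 1: S rot3 at col 2 lands with bottom-row=0; cleared 0 line(s) (total 0); column heights now [0 0 3 2 0], max=3
Drop 2: T rot1 at col 3 lands with bottom-row=2; cleared 0 line(s) (total 0); column heights now [0 0 3 5 4], max=5
Drop 3: Z rot2 at col 1 lands with bottom-row=5; cleared 0 line(s) (total 0); column heights now [0 7 7 6 4], max=7
Drop 4: Z rot0 at col 0 lands with bottom-row=7; cleared 0 line(s) (total 0); column heights now [9 9 8 6 4], max=9
Drop 5: J rot0 at col 2 lands with bottom-row=8; cleared 1 line(s) (total 1); column heights now [0 8 9 6 4], max=9

Answer: 0 8 9 6 4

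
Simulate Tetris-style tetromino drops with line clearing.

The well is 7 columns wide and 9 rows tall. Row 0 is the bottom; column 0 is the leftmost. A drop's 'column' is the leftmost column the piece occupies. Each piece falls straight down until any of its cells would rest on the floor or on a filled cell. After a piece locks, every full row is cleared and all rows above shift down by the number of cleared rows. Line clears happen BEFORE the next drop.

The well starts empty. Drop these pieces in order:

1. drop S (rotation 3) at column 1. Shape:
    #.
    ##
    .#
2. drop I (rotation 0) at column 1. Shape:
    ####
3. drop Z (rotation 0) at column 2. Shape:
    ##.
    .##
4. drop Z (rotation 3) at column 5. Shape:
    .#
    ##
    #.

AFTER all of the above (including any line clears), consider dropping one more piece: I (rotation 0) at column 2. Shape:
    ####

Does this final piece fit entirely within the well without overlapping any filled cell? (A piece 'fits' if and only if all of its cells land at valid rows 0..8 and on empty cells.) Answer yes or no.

Answer: yes

Derivation:
Drop 1: S rot3 at col 1 lands with bottom-row=0; cleared 0 line(s) (total 0); column heights now [0 3 2 0 0 0 0], max=3
Drop 2: I rot0 at col 1 lands with bottom-row=3; cleared 0 line(s) (total 0); column heights now [0 4 4 4 4 0 0], max=4
Drop 3: Z rot0 at col 2 lands with bottom-row=4; cleared 0 line(s) (total 0); column heights now [0 4 6 6 5 0 0], max=6
Drop 4: Z rot3 at col 5 lands with bottom-row=0; cleared 0 line(s) (total 0); column heights now [0 4 6 6 5 2 3], max=6
Test piece I rot0 at col 2 (width 4): heights before test = [0 4 6 6 5 2 3]; fits = True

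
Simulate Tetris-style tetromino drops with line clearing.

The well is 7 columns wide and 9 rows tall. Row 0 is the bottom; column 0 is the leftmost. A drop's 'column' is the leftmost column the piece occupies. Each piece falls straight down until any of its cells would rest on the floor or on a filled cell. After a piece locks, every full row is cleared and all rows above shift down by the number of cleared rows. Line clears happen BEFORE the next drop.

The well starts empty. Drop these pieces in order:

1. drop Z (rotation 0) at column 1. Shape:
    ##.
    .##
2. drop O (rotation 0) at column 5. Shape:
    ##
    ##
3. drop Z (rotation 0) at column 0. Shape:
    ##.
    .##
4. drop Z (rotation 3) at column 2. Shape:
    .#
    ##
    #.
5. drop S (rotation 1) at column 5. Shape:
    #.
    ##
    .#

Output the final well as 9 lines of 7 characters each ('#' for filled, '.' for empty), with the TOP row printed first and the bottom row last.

Answer: .......
.......
.......
...#...
..##.#.
###..##
.##...#
.##..##
..##.##

Derivation:
Drop 1: Z rot0 at col 1 lands with bottom-row=0; cleared 0 line(s) (total 0); column heights now [0 2 2 1 0 0 0], max=2
Drop 2: O rot0 at col 5 lands with bottom-row=0; cleared 0 line(s) (total 0); column heights now [0 2 2 1 0 2 2], max=2
Drop 3: Z rot0 at col 0 lands with bottom-row=2; cleared 0 line(s) (total 0); column heights now [4 4 3 1 0 2 2], max=4
Drop 4: Z rot3 at col 2 lands with bottom-row=3; cleared 0 line(s) (total 0); column heights now [4 4 5 6 0 2 2], max=6
Drop 5: S rot1 at col 5 lands with bottom-row=2; cleared 0 line(s) (total 0); column heights now [4 4 5 6 0 5 4], max=6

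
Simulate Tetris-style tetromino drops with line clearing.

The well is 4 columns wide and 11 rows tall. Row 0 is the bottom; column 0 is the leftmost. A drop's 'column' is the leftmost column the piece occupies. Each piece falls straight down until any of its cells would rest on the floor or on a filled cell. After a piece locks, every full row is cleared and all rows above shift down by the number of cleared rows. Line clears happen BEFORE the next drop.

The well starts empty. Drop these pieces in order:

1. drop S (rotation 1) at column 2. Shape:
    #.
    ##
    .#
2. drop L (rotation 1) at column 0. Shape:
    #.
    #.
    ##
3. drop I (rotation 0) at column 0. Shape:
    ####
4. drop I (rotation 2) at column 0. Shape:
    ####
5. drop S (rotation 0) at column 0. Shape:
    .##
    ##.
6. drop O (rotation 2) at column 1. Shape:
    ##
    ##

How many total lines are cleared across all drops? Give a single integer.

Drop 1: S rot1 at col 2 lands with bottom-row=0; cleared 0 line(s) (total 0); column heights now [0 0 3 2], max=3
Drop 2: L rot1 at col 0 lands with bottom-row=0; cleared 0 line(s) (total 0); column heights now [3 1 3 2], max=3
Drop 3: I rot0 at col 0 lands with bottom-row=3; cleared 1 line(s) (total 1); column heights now [3 1 3 2], max=3
Drop 4: I rot2 at col 0 lands with bottom-row=3; cleared 1 line(s) (total 2); column heights now [3 1 3 2], max=3
Drop 5: S rot0 at col 0 lands with bottom-row=3; cleared 0 line(s) (total 2); column heights now [4 5 5 2], max=5
Drop 6: O rot2 at col 1 lands with bottom-row=5; cleared 0 line(s) (total 2); column heights now [4 7 7 2], max=7

Answer: 2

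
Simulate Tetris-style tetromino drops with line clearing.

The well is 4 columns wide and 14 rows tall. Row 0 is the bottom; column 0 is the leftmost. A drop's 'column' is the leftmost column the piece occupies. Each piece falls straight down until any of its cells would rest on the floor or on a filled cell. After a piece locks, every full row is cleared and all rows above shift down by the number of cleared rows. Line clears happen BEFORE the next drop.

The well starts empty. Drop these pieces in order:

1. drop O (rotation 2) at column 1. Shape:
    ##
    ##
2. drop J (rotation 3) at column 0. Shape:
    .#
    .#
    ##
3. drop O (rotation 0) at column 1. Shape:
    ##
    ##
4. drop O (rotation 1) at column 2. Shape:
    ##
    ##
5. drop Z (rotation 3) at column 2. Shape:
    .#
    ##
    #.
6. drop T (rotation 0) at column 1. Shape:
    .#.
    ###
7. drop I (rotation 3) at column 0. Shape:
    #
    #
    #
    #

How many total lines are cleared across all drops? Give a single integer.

Answer: 0

Derivation:
Drop 1: O rot2 at col 1 lands with bottom-row=0; cleared 0 line(s) (total 0); column heights now [0 2 2 0], max=2
Drop 2: J rot3 at col 0 lands with bottom-row=2; cleared 0 line(s) (total 0); column heights now [3 5 2 0], max=5
Drop 3: O rot0 at col 1 lands with bottom-row=5; cleared 0 line(s) (total 0); column heights now [3 7 7 0], max=7
Drop 4: O rot1 at col 2 lands with bottom-row=7; cleared 0 line(s) (total 0); column heights now [3 7 9 9], max=9
Drop 5: Z rot3 at col 2 lands with bottom-row=9; cleared 0 line(s) (total 0); column heights now [3 7 11 12], max=12
Drop 6: T rot0 at col 1 lands with bottom-row=12; cleared 0 line(s) (total 0); column heights now [3 13 14 13], max=14
Drop 7: I rot3 at col 0 lands with bottom-row=3; cleared 0 line(s) (total 0); column heights now [7 13 14 13], max=14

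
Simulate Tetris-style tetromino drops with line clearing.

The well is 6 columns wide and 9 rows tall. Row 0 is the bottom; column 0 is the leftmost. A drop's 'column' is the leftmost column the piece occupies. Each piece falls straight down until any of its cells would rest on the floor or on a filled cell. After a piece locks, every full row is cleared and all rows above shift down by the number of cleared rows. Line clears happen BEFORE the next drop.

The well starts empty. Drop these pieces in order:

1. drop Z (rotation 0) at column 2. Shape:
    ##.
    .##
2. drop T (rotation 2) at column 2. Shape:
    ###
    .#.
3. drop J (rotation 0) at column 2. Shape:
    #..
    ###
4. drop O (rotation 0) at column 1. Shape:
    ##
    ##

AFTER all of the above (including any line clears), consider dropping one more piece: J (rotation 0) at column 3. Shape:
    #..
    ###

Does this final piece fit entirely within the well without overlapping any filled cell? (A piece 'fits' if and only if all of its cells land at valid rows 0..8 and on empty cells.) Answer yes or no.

Answer: yes

Derivation:
Drop 1: Z rot0 at col 2 lands with bottom-row=0; cleared 0 line(s) (total 0); column heights now [0 0 2 2 1 0], max=2
Drop 2: T rot2 at col 2 lands with bottom-row=2; cleared 0 line(s) (total 0); column heights now [0 0 4 4 4 0], max=4
Drop 3: J rot0 at col 2 lands with bottom-row=4; cleared 0 line(s) (total 0); column heights now [0 0 6 5 5 0], max=6
Drop 4: O rot0 at col 1 lands with bottom-row=6; cleared 0 line(s) (total 0); column heights now [0 8 8 5 5 0], max=8
Test piece J rot0 at col 3 (width 3): heights before test = [0 8 8 5 5 0]; fits = True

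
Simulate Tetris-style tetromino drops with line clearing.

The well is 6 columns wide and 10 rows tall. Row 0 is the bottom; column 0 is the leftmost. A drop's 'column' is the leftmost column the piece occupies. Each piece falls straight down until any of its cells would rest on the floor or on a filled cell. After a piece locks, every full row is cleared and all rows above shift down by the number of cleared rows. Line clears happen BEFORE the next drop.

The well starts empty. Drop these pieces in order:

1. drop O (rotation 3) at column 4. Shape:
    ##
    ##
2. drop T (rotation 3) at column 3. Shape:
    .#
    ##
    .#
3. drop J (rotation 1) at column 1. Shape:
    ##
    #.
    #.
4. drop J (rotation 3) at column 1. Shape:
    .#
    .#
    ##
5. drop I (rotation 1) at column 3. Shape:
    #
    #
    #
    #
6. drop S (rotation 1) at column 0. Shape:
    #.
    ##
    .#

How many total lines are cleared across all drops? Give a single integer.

Answer: 0

Derivation:
Drop 1: O rot3 at col 4 lands with bottom-row=0; cleared 0 line(s) (total 0); column heights now [0 0 0 0 2 2], max=2
Drop 2: T rot3 at col 3 lands with bottom-row=2; cleared 0 line(s) (total 0); column heights now [0 0 0 4 5 2], max=5
Drop 3: J rot1 at col 1 lands with bottom-row=0; cleared 0 line(s) (total 0); column heights now [0 3 3 4 5 2], max=5
Drop 4: J rot3 at col 1 lands with bottom-row=3; cleared 0 line(s) (total 0); column heights now [0 4 6 4 5 2], max=6
Drop 5: I rot1 at col 3 lands with bottom-row=4; cleared 0 line(s) (total 0); column heights now [0 4 6 8 5 2], max=8
Drop 6: S rot1 at col 0 lands with bottom-row=4; cleared 0 line(s) (total 0); column heights now [7 6 6 8 5 2], max=8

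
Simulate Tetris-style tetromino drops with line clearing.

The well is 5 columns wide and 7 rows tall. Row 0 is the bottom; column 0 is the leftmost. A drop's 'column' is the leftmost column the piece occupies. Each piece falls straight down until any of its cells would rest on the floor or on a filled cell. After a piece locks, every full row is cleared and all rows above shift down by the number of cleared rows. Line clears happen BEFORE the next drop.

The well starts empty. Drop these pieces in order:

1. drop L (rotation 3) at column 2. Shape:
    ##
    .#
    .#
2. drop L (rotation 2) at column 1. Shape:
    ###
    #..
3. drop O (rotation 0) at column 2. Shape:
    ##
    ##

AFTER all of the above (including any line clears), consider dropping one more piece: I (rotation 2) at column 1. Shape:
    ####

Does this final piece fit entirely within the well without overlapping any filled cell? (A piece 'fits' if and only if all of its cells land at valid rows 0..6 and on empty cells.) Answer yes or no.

Drop 1: L rot3 at col 2 lands with bottom-row=0; cleared 0 line(s) (total 0); column heights now [0 0 3 3 0], max=3
Drop 2: L rot2 at col 1 lands with bottom-row=2; cleared 0 line(s) (total 0); column heights now [0 4 4 4 0], max=4
Drop 3: O rot0 at col 2 lands with bottom-row=4; cleared 0 line(s) (total 0); column heights now [0 4 6 6 0], max=6
Test piece I rot2 at col 1 (width 4): heights before test = [0 4 6 6 0]; fits = True

Answer: yes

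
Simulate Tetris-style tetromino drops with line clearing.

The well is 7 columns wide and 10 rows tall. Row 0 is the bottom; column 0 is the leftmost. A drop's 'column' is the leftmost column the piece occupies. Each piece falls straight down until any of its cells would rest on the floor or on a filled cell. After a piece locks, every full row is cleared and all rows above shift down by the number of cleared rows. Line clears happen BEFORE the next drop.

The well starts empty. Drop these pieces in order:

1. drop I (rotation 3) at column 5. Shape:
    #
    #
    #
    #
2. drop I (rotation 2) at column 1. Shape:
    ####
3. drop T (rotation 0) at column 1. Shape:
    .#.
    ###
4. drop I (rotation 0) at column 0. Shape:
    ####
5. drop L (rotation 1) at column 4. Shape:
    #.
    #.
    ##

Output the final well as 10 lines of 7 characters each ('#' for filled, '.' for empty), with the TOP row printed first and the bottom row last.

Drop 1: I rot3 at col 5 lands with bottom-row=0; cleared 0 line(s) (total 0); column heights now [0 0 0 0 0 4 0], max=4
Drop 2: I rot2 at col 1 lands with bottom-row=0; cleared 0 line(s) (total 0); column heights now [0 1 1 1 1 4 0], max=4
Drop 3: T rot0 at col 1 lands with bottom-row=1; cleared 0 line(s) (total 0); column heights now [0 2 3 2 1 4 0], max=4
Drop 4: I rot0 at col 0 lands with bottom-row=3; cleared 0 line(s) (total 0); column heights now [4 4 4 4 1 4 0], max=4
Drop 5: L rot1 at col 4 lands with bottom-row=4; cleared 0 line(s) (total 0); column heights now [4 4 4 4 7 5 0], max=7

Answer: .......
.......
.......
....#..
....#..
....##.
####.#.
..#..#.
.###.#.
.#####.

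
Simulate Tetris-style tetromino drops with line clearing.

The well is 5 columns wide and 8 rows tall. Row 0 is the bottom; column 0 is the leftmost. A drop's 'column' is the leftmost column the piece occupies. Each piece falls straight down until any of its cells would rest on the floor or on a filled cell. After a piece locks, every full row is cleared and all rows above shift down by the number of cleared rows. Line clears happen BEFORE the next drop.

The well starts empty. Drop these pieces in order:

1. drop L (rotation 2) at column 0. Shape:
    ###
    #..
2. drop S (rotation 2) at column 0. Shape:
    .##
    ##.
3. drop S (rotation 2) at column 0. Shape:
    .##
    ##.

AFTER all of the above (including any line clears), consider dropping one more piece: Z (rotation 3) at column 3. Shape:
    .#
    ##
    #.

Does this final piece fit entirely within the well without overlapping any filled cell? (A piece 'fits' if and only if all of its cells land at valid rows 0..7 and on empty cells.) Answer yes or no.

Drop 1: L rot2 at col 0 lands with bottom-row=0; cleared 0 line(s) (total 0); column heights now [2 2 2 0 0], max=2
Drop 2: S rot2 at col 0 lands with bottom-row=2; cleared 0 line(s) (total 0); column heights now [3 4 4 0 0], max=4
Drop 3: S rot2 at col 0 lands with bottom-row=4; cleared 0 line(s) (total 0); column heights now [5 6 6 0 0], max=6
Test piece Z rot3 at col 3 (width 2): heights before test = [5 6 6 0 0]; fits = True

Answer: yes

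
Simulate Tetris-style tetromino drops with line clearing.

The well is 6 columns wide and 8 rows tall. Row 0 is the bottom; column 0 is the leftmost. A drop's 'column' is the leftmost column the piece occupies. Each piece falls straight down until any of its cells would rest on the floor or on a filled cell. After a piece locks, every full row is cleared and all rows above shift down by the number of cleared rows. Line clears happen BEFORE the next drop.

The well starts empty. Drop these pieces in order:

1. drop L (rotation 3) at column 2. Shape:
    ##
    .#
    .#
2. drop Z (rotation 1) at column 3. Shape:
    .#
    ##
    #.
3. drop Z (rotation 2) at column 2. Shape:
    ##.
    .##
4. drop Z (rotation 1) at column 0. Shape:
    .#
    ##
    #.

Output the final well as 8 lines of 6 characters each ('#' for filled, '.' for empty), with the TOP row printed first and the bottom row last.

Answer: ..##..
...##.
....#.
...##.
...#..
.###..
##.#..
#..#..

Derivation:
Drop 1: L rot3 at col 2 lands with bottom-row=0; cleared 0 line(s) (total 0); column heights now [0 0 3 3 0 0], max=3
Drop 2: Z rot1 at col 3 lands with bottom-row=3; cleared 0 line(s) (total 0); column heights now [0 0 3 5 6 0], max=6
Drop 3: Z rot2 at col 2 lands with bottom-row=6; cleared 0 line(s) (total 0); column heights now [0 0 8 8 7 0], max=8
Drop 4: Z rot1 at col 0 lands with bottom-row=0; cleared 0 line(s) (total 0); column heights now [2 3 8 8 7 0], max=8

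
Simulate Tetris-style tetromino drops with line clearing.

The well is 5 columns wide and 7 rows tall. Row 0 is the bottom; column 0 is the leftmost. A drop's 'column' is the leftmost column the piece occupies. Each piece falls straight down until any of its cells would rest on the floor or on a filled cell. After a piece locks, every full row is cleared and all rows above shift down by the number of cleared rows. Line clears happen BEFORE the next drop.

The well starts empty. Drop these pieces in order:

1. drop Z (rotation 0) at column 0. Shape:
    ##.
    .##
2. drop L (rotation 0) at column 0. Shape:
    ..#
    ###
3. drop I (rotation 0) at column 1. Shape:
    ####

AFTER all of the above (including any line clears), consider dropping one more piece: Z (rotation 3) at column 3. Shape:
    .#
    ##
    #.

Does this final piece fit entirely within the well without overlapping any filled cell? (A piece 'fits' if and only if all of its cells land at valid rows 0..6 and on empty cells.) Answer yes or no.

Answer: no

Derivation:
Drop 1: Z rot0 at col 0 lands with bottom-row=0; cleared 0 line(s) (total 0); column heights now [2 2 1 0 0], max=2
Drop 2: L rot0 at col 0 lands with bottom-row=2; cleared 0 line(s) (total 0); column heights now [3 3 4 0 0], max=4
Drop 3: I rot0 at col 1 lands with bottom-row=4; cleared 0 line(s) (total 0); column heights now [3 5 5 5 5], max=5
Test piece Z rot3 at col 3 (width 2): heights before test = [3 5 5 5 5]; fits = False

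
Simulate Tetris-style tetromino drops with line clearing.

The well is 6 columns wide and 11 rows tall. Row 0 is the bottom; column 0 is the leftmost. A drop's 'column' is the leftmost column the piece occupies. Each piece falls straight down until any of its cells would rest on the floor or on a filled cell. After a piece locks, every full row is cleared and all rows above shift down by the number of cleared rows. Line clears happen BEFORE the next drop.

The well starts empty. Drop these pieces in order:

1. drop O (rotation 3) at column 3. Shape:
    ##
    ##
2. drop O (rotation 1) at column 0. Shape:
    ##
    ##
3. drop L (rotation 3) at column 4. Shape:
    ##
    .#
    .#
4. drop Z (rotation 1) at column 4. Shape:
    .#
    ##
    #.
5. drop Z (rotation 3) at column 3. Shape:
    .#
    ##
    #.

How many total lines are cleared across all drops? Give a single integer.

Drop 1: O rot3 at col 3 lands with bottom-row=0; cleared 0 line(s) (total 0); column heights now [0 0 0 2 2 0], max=2
Drop 2: O rot1 at col 0 lands with bottom-row=0; cleared 0 line(s) (total 0); column heights now [2 2 0 2 2 0], max=2
Drop 3: L rot3 at col 4 lands with bottom-row=0; cleared 0 line(s) (total 0); column heights now [2 2 0 2 3 3], max=3
Drop 4: Z rot1 at col 4 lands with bottom-row=3; cleared 0 line(s) (total 0); column heights now [2 2 0 2 5 6], max=6
Drop 5: Z rot3 at col 3 lands with bottom-row=4; cleared 0 line(s) (total 0); column heights now [2 2 0 6 7 6], max=7

Answer: 0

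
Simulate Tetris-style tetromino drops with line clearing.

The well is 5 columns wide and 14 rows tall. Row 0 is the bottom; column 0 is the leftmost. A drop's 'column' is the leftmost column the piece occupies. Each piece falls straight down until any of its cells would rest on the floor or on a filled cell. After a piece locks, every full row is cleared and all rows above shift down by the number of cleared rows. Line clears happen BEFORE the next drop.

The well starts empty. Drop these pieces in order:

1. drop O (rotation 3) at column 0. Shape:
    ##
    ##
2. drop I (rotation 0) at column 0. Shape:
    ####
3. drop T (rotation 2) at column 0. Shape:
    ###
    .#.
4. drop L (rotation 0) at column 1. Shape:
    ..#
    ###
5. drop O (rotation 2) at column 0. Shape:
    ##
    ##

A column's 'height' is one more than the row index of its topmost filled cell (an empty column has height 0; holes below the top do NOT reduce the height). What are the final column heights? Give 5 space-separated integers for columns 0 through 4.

Drop 1: O rot3 at col 0 lands with bottom-row=0; cleared 0 line(s) (total 0); column heights now [2 2 0 0 0], max=2
Drop 2: I rot0 at col 0 lands with bottom-row=2; cleared 0 line(s) (total 0); column heights now [3 3 3 3 0], max=3
Drop 3: T rot2 at col 0 lands with bottom-row=3; cleared 0 line(s) (total 0); column heights now [5 5 5 3 0], max=5
Drop 4: L rot0 at col 1 lands with bottom-row=5; cleared 0 line(s) (total 0); column heights now [5 6 6 7 0], max=7
Drop 5: O rot2 at col 0 lands with bottom-row=6; cleared 0 line(s) (total 0); column heights now [8 8 6 7 0], max=8

Answer: 8 8 6 7 0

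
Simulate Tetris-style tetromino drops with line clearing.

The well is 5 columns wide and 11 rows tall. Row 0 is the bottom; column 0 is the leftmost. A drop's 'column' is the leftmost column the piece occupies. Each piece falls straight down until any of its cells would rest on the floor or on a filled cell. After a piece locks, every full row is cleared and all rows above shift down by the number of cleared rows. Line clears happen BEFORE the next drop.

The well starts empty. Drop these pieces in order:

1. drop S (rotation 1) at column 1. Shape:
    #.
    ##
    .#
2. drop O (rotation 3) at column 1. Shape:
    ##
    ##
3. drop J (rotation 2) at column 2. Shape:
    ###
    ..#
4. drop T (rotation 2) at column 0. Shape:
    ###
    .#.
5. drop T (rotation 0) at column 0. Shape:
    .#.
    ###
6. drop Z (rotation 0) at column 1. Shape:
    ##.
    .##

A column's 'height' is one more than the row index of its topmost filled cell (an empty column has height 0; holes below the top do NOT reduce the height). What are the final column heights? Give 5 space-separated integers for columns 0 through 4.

Answer: 8 10 10 9 6

Derivation:
Drop 1: S rot1 at col 1 lands with bottom-row=0; cleared 0 line(s) (total 0); column heights now [0 3 2 0 0], max=3
Drop 2: O rot3 at col 1 lands with bottom-row=3; cleared 0 line(s) (total 0); column heights now [0 5 5 0 0], max=5
Drop 3: J rot2 at col 2 lands with bottom-row=4; cleared 0 line(s) (total 0); column heights now [0 5 6 6 6], max=6
Drop 4: T rot2 at col 0 lands with bottom-row=5; cleared 0 line(s) (total 0); column heights now [7 7 7 6 6], max=7
Drop 5: T rot0 at col 0 lands with bottom-row=7; cleared 0 line(s) (total 0); column heights now [8 9 8 6 6], max=9
Drop 6: Z rot0 at col 1 lands with bottom-row=8; cleared 0 line(s) (total 0); column heights now [8 10 10 9 6], max=10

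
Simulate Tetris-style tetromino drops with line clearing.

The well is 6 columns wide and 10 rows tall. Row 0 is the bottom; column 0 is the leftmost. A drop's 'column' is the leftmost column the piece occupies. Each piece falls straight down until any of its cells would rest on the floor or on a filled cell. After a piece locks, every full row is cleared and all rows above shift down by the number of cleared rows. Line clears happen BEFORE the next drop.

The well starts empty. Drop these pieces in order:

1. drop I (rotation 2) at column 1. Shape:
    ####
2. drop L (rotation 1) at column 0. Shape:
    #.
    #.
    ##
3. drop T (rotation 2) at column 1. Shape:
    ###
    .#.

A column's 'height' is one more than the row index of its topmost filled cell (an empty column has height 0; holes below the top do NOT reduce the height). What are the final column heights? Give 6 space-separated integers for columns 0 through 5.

Answer: 4 3 3 3 1 0

Derivation:
Drop 1: I rot2 at col 1 lands with bottom-row=0; cleared 0 line(s) (total 0); column heights now [0 1 1 1 1 0], max=1
Drop 2: L rot1 at col 0 lands with bottom-row=1; cleared 0 line(s) (total 0); column heights now [4 2 1 1 1 0], max=4
Drop 3: T rot2 at col 1 lands with bottom-row=1; cleared 0 line(s) (total 0); column heights now [4 3 3 3 1 0], max=4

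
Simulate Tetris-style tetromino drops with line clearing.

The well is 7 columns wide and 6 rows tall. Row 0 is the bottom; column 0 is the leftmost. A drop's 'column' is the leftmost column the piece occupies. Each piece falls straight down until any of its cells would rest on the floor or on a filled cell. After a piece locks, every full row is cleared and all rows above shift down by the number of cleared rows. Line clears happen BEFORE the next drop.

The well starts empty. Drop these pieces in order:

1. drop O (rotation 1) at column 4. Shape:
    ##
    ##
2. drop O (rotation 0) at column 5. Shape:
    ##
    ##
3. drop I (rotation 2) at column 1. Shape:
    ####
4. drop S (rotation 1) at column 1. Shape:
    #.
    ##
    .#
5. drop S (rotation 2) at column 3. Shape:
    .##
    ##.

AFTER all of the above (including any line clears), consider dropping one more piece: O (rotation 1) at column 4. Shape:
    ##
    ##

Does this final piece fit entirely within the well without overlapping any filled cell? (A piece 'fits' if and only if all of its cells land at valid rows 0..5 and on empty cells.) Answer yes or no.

Answer: no

Derivation:
Drop 1: O rot1 at col 4 lands with bottom-row=0; cleared 0 line(s) (total 0); column heights now [0 0 0 0 2 2 0], max=2
Drop 2: O rot0 at col 5 lands with bottom-row=2; cleared 0 line(s) (total 0); column heights now [0 0 0 0 2 4 4], max=4
Drop 3: I rot2 at col 1 lands with bottom-row=2; cleared 0 line(s) (total 0); column heights now [0 3 3 3 3 4 4], max=4
Drop 4: S rot1 at col 1 lands with bottom-row=3; cleared 0 line(s) (total 0); column heights now [0 6 5 3 3 4 4], max=6
Drop 5: S rot2 at col 3 lands with bottom-row=3; cleared 0 line(s) (total 0); column heights now [0 6 5 4 5 5 4], max=6
Test piece O rot1 at col 4 (width 2): heights before test = [0 6 5 4 5 5 4]; fits = False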